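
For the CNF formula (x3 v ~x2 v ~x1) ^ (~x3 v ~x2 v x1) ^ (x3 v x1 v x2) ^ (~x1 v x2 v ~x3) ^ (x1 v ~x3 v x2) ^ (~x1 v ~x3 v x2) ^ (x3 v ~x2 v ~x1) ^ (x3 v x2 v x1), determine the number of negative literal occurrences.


Scan each clause for negated literals.
Clause 1: 2 negative; Clause 2: 2 negative; Clause 3: 0 negative; Clause 4: 2 negative; Clause 5: 1 negative; Clause 6: 2 negative; Clause 7: 2 negative; Clause 8: 0 negative.
Total negative literal occurrences = 11.

11


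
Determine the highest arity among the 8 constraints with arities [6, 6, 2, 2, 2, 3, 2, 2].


The arities are: 6, 6, 2, 2, 2, 3, 2, 2.
Scan for the maximum value.
Maximum arity = 6.

6


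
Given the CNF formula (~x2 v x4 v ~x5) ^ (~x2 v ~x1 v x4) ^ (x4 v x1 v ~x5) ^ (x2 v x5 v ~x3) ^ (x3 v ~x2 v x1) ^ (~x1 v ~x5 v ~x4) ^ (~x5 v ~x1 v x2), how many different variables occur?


Identify each distinct variable in the formula.
Variables found: x1, x2, x3, x4, x5.
Total distinct variables = 5.

5


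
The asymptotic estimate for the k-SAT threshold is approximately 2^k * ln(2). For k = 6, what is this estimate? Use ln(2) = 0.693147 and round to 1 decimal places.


Using the asymptotic formula: threshold ~ 2^k * ln(2).
2^6 = 64.
64 * 0.693147 = 44.4.

44.4


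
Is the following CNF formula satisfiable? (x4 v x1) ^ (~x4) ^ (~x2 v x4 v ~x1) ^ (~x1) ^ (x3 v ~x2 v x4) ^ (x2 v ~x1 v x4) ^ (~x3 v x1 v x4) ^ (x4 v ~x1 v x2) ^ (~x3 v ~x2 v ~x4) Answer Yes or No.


Check all 16 possible truth assignments.
Number of satisfying assignments found: 0.
The formula is unsatisfiable.

No


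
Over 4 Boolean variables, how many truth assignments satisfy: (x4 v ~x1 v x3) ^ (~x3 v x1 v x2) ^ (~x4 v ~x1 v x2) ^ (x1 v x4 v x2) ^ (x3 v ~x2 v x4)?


Enumerate all 16 truth assignments over 4 variables.
Test each against every clause.
Satisfying assignments found: 8.

8


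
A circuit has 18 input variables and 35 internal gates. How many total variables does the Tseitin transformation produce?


The Tseitin transformation introduces one auxiliary variable per gate.
Total variables = inputs + gates = 18 + 35 = 53.

53


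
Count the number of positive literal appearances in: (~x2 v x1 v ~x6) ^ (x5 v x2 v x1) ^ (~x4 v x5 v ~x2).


Scan each clause for unnegated literals.
Clause 1: 1 positive; Clause 2: 3 positive; Clause 3: 1 positive.
Total positive literal occurrences = 5.

5


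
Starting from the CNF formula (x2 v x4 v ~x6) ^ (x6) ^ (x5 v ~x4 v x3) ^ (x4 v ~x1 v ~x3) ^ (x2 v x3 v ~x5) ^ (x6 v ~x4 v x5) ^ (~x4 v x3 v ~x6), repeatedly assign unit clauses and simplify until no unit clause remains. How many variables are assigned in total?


Unit propagation repeatedly assigns the literal in any unit clause, then simplifies.
Assignments in order: x6 = T.
No further unit clauses remain.
Total variables assigned = 1.

1


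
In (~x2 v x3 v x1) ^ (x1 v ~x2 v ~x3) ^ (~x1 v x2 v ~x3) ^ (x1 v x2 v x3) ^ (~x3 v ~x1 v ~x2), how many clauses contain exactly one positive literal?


A definite clause has exactly one positive literal.
Clause 1: 2 positive -> not definite
Clause 2: 1 positive -> definite
Clause 3: 1 positive -> definite
Clause 4: 3 positive -> not definite
Clause 5: 0 positive -> not definite
Definite clause count = 2.

2


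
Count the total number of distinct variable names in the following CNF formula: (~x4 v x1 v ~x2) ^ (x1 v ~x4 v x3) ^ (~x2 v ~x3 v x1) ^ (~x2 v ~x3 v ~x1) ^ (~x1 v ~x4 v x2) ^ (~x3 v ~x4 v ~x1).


Identify each distinct variable in the formula.
Variables found: x1, x2, x3, x4.
Total distinct variables = 4.

4


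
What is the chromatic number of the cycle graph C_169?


An odd cycle cannot be 2-colored: alternating two colors around the cycle returns to the start with a conflict.
Since 169 is odd, three colors are required (and three suffice).
Chromatic number = 3.

3


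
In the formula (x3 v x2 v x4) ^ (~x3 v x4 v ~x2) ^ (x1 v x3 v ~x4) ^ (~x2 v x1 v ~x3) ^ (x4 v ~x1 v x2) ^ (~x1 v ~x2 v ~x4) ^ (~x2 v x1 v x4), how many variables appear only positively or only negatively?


A pure literal appears in only one polarity across all clauses.
No pure literals found.
Count = 0.

0


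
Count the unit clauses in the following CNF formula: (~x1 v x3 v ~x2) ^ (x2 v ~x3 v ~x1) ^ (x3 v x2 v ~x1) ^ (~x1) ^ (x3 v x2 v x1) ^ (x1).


A unit clause contains exactly one literal.
Unit clauses found: (~x1), (x1).
Count = 2.

2


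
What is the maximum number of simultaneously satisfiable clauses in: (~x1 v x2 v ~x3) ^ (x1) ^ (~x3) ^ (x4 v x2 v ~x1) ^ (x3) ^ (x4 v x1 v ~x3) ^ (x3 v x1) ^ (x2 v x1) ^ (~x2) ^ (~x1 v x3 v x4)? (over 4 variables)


Enumerate all 16 truth assignments.
For each, count how many of the 10 clauses are satisfied.
The formula is not fully satisfiable, so the maximum is below 10.
Maximum simultaneously satisfiable clauses = 9.

9


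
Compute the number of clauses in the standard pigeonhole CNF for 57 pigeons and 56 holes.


The PHP encoding has two parts:
1) At-least-one-hole clauses: 57 (one per pigeon, each with 56 literals).
2) At-most-one-pigeon-per-hole clauses: 56 holes * C(57,2) = 56 * 1596 = 89376.
Total clauses = 57 + 89376 = 89433.

89433


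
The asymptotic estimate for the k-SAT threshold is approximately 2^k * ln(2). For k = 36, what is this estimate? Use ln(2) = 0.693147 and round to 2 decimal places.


Using the asymptotic formula: threshold ~ 2^k * ln(2).
2^36 = 68719476736.
68719476736 * 0.693147 = 47632699141.13.

47632699141.13


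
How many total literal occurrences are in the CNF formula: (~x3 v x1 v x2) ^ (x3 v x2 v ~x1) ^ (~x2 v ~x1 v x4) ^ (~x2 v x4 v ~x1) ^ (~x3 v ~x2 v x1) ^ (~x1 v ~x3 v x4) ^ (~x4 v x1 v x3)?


Clause lengths: 3, 3, 3, 3, 3, 3, 3.
Sum = 3 + 3 + 3 + 3 + 3 + 3 + 3 = 21.

21


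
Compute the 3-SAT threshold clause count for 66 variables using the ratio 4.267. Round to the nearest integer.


The 3-SAT phase transition occurs at approximately 4.267 clauses per variable.
m = 4.267 * 66 = 281.622.
Rounded to nearest integer: 282.

282


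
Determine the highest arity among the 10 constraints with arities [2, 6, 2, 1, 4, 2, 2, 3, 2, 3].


The arities are: 2, 6, 2, 1, 4, 2, 2, 3, 2, 3.
Scan for the maximum value.
Maximum arity = 6.

6


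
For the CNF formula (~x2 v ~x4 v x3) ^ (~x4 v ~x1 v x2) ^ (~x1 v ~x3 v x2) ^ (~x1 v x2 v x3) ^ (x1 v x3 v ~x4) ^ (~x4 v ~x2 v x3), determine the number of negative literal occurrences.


Scan each clause for negated literals.
Clause 1: 2 negative; Clause 2: 2 negative; Clause 3: 2 negative; Clause 4: 1 negative; Clause 5: 1 negative; Clause 6: 2 negative.
Total negative literal occurrences = 10.

10


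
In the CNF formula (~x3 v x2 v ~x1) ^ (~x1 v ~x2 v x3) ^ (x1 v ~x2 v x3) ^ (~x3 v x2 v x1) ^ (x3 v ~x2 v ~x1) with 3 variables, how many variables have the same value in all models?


Find all satisfying assignments: 4 model(s).
Check which variables have the same value in every model.
No variable is fixed across all models.
Backbone size = 0.

0


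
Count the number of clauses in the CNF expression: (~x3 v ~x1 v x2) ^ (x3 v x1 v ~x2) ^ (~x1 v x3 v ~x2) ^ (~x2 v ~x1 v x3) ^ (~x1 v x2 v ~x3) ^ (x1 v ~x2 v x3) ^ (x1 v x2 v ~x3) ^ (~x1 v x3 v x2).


Each group enclosed in parentheses joined by ^ is one clause.
Counting the conjuncts: 8 clauses.

8


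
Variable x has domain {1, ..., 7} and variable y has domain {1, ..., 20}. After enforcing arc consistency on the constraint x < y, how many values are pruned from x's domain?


For the constraint x < y, x needs a supporting value in y's domain.
x can be at most 19 (one less than y's maximum).
Valid x values from domain: 7 out of 7.
Pruned = 7 - 7 = 0.

0


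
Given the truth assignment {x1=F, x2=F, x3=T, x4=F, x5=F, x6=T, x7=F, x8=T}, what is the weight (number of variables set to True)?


The weight is the number of variables assigned True.
True variables: x3, x6, x8.
Weight = 3.

3


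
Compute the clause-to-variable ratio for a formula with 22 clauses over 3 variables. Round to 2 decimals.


Clause-to-variable ratio = clauses / variables.
22 / 3 = 7.33.

7.33


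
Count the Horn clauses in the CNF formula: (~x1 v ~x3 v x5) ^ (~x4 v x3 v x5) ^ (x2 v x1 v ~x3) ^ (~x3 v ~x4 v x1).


A Horn clause has at most one positive literal.
Clause 1: 1 positive lit(s) -> Horn
Clause 2: 2 positive lit(s) -> not Horn
Clause 3: 2 positive lit(s) -> not Horn
Clause 4: 1 positive lit(s) -> Horn
Total Horn clauses = 2.

2


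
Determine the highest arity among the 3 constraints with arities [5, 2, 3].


The arities are: 5, 2, 3.
Scan for the maximum value.
Maximum arity = 5.

5


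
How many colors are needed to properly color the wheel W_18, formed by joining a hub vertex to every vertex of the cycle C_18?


W_18 consists of the cycle C_18 together with a hub vertex adjacent to every cycle vertex.
The cycle C_18 needs 2 colors (even cycle -> 2).
The hub is adjacent to every cycle vertex, so it must receive a new color distinct from all of them.
Chromatic number = 2 + 1 = 3.

3


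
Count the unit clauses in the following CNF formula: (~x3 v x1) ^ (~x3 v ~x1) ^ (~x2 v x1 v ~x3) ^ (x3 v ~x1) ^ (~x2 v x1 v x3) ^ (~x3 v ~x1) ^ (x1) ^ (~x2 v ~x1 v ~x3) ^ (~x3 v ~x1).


A unit clause contains exactly one literal.
Unit clauses found: (x1).
Count = 1.

1


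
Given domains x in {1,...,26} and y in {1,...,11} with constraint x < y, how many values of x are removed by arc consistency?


For the constraint x < y, x needs a supporting value in y's domain.
x can be at most 10 (one less than y's maximum).
Valid x values from domain: 10 out of 26.
Pruned = 26 - 10 = 16.

16


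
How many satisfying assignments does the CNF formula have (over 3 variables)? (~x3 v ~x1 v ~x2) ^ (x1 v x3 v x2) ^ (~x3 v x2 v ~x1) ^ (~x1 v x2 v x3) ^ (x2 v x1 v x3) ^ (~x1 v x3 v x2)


Enumerate all 8 truth assignments over 3 variables.
Test each against every clause.
Satisfying assignments found: 4.

4


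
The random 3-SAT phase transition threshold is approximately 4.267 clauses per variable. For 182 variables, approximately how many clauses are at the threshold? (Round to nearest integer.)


The 3-SAT phase transition occurs at approximately 4.267 clauses per variable.
m = 4.267 * 182 = 776.594.
Rounded to nearest integer: 777.

777


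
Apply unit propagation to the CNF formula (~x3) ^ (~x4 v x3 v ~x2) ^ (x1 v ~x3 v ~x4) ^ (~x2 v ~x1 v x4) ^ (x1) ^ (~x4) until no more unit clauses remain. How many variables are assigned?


Unit propagation repeatedly assigns the literal in any unit clause, then simplifies.
Assignments in order: x3 = F, x1 = T, x4 = F, x2 = F.
No further unit clauses remain.
Total variables assigned = 4.

4


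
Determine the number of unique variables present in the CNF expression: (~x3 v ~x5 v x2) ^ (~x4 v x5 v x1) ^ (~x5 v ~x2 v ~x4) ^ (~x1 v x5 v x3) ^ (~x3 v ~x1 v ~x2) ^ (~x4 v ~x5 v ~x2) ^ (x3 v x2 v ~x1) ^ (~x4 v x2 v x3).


Identify each distinct variable in the formula.
Variables found: x1, x2, x3, x4, x5.
Total distinct variables = 5.

5


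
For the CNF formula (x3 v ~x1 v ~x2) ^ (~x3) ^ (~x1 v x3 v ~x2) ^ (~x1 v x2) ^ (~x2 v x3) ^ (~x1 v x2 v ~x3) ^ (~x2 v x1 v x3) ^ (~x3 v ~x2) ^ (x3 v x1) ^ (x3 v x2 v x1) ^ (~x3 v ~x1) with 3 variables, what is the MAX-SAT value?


Enumerate all 8 truth assignments.
For each, count how many of the 11 clauses are satisfied.
The formula is not fully satisfiable, so the maximum is below 11.
Maximum simultaneously satisfiable clauses = 10.

10


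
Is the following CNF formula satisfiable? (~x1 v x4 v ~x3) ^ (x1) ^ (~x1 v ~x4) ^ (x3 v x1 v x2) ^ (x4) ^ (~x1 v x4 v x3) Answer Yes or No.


Check all 16 possible truth assignments.
Number of satisfying assignments found: 0.
The formula is unsatisfiable.

No


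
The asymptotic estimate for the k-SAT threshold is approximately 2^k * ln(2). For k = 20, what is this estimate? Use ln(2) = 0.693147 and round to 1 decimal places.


Using the asymptotic formula: threshold ~ 2^k * ln(2).
2^20 = 1048576.
1048576 * 0.693147 = 726817.3.

726817.3


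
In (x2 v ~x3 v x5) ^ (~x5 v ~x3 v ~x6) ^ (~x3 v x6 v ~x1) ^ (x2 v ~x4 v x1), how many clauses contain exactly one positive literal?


A definite clause has exactly one positive literal.
Clause 1: 2 positive -> not definite
Clause 2: 0 positive -> not definite
Clause 3: 1 positive -> definite
Clause 4: 2 positive -> not definite
Definite clause count = 1.

1


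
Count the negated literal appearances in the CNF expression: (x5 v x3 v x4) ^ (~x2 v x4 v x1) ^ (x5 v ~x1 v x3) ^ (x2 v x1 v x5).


Scan each clause for negated literals.
Clause 1: 0 negative; Clause 2: 1 negative; Clause 3: 1 negative; Clause 4: 0 negative.
Total negative literal occurrences = 2.

2


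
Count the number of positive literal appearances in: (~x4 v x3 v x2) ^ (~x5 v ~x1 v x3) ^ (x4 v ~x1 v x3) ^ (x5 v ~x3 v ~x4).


Scan each clause for unnegated literals.
Clause 1: 2 positive; Clause 2: 1 positive; Clause 3: 2 positive; Clause 4: 1 positive.
Total positive literal occurrences = 6.

6


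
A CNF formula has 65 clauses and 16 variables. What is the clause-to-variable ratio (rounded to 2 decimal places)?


Clause-to-variable ratio = clauses / variables.
65 / 16 = 4.06.

4.06


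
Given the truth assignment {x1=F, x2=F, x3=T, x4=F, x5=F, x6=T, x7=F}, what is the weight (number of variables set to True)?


The weight is the number of variables assigned True.
True variables: x3, x6.
Weight = 2.

2


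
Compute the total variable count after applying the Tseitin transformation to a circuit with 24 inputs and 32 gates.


The Tseitin transformation introduces one auxiliary variable per gate.
Total variables = inputs + gates = 24 + 32 = 56.

56


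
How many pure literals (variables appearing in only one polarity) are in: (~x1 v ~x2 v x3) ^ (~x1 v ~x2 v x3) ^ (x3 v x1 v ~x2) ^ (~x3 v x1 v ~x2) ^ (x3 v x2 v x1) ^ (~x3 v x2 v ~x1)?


A pure literal appears in only one polarity across all clauses.
No pure literals found.
Count = 0.

0


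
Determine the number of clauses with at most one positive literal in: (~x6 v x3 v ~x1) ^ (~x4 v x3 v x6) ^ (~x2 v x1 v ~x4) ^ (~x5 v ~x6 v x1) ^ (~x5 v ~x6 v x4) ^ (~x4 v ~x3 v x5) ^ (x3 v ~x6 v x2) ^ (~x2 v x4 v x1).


A Horn clause has at most one positive literal.
Clause 1: 1 positive lit(s) -> Horn
Clause 2: 2 positive lit(s) -> not Horn
Clause 3: 1 positive lit(s) -> Horn
Clause 4: 1 positive lit(s) -> Horn
Clause 5: 1 positive lit(s) -> Horn
Clause 6: 1 positive lit(s) -> Horn
Clause 7: 2 positive lit(s) -> not Horn
Clause 8: 2 positive lit(s) -> not Horn
Total Horn clauses = 5.

5


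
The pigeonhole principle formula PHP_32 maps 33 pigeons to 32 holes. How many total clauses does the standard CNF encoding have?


The PHP encoding has two parts:
1) At-least-one-hole clauses: 33 (one per pigeon, each with 32 literals).
2) At-most-one-pigeon-per-hole clauses: 32 holes * C(33,2) = 32 * 528 = 16896.
Total clauses = 33 + 16896 = 16929.

16929


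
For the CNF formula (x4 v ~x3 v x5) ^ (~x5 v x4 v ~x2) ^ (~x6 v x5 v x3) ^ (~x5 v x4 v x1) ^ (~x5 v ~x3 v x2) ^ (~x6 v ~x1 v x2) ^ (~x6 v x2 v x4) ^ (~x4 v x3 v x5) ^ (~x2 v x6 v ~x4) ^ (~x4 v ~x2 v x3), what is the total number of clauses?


Each group enclosed in parentheses joined by ^ is one clause.
Counting the conjuncts: 10 clauses.

10


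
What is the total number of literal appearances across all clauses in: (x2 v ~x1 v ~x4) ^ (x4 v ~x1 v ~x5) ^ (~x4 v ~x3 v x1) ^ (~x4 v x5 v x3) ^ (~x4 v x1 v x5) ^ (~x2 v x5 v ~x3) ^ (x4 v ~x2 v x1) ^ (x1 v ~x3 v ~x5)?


Clause lengths: 3, 3, 3, 3, 3, 3, 3, 3.
Sum = 3 + 3 + 3 + 3 + 3 + 3 + 3 + 3 = 24.

24


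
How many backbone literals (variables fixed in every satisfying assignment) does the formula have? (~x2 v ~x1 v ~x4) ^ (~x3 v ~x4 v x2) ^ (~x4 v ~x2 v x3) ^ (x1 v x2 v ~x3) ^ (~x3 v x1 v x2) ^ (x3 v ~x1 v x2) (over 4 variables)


Find all satisfying assignments: 8 model(s).
Check which variables have the same value in every model.
No variable is fixed across all models.
Backbone size = 0.

0


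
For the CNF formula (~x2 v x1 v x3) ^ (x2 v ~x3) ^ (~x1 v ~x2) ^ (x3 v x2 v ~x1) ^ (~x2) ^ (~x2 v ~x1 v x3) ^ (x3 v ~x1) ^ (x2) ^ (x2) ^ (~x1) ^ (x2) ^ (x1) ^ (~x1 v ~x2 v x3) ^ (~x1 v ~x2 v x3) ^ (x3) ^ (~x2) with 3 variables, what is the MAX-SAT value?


Enumerate all 8 truth assignments.
For each, count how many of the 16 clauses are satisfied.
The formula is not fully satisfiable, so the maximum is below 16.
Maximum simultaneously satisfiable clauses = 13.

13


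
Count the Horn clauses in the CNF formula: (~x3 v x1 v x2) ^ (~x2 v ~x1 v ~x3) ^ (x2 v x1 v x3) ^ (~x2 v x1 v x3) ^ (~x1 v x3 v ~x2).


A Horn clause has at most one positive literal.
Clause 1: 2 positive lit(s) -> not Horn
Clause 2: 0 positive lit(s) -> Horn
Clause 3: 3 positive lit(s) -> not Horn
Clause 4: 2 positive lit(s) -> not Horn
Clause 5: 1 positive lit(s) -> Horn
Total Horn clauses = 2.

2


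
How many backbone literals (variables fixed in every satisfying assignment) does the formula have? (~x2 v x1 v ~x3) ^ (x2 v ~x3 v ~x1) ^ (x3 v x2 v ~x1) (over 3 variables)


Find all satisfying assignments: 5 model(s).
Check which variables have the same value in every model.
No variable is fixed across all models.
Backbone size = 0.

0


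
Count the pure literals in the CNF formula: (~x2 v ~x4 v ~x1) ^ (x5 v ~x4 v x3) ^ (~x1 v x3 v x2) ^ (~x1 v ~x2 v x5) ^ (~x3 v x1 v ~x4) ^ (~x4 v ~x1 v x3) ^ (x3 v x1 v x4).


A pure literal appears in only one polarity across all clauses.
Pure literals: x5 (positive only).
Count = 1.

1


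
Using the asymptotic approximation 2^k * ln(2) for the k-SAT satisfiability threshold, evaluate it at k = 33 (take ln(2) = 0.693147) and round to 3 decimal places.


Using the asymptotic formula: threshold ~ 2^k * ln(2).
2^33 = 8589934592.
8589934592 * 0.693147 = 5954087392.641.

5954087392.641


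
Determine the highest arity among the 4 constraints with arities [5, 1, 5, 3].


The arities are: 5, 1, 5, 3.
Scan for the maximum value.
Maximum arity = 5.

5


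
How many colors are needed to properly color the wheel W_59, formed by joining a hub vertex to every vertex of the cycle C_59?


W_59 consists of the cycle C_59 together with a hub vertex adjacent to every cycle vertex.
The cycle C_59 needs 3 colors (odd cycle -> 3).
The hub is adjacent to every cycle vertex, so it must receive a new color distinct from all of them.
Chromatic number = 3 + 1 = 4.

4


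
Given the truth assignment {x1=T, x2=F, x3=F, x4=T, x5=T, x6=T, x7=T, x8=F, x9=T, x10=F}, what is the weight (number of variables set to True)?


The weight is the number of variables assigned True.
True variables: x1, x4, x5, x6, x7, x9.
Weight = 6.

6


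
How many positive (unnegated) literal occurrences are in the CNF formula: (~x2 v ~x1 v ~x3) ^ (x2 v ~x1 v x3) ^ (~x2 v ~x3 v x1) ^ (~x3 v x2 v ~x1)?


Scan each clause for unnegated literals.
Clause 1: 0 positive; Clause 2: 2 positive; Clause 3: 1 positive; Clause 4: 1 positive.
Total positive literal occurrences = 4.

4


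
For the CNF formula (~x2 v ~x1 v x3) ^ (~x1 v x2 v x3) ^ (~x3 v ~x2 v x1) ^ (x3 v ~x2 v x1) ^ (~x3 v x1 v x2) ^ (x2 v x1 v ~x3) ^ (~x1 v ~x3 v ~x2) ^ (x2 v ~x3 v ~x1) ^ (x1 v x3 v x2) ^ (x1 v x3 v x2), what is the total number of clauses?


Each group enclosed in parentheses joined by ^ is one clause.
Counting the conjuncts: 10 clauses.

10


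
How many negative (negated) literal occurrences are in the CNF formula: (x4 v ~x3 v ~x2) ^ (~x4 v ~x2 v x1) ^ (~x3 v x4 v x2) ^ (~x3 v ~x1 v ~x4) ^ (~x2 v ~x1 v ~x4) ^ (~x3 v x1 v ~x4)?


Scan each clause for negated literals.
Clause 1: 2 negative; Clause 2: 2 negative; Clause 3: 1 negative; Clause 4: 3 negative; Clause 5: 3 negative; Clause 6: 2 negative.
Total negative literal occurrences = 13.

13


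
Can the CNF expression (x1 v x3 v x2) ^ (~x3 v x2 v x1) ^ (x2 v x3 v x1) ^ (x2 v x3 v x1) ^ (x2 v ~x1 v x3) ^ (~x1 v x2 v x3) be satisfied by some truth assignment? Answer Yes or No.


Check all 8 possible truth assignments.
Number of satisfying assignments found: 5.
The formula is satisfiable.

Yes


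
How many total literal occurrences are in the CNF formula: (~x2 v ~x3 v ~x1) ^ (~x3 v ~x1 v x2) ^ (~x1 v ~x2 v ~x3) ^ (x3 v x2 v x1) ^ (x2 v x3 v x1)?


Clause lengths: 3, 3, 3, 3, 3.
Sum = 3 + 3 + 3 + 3 + 3 = 15.

15


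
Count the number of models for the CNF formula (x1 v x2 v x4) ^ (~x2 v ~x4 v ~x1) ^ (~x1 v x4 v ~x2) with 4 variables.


Enumerate all 16 truth assignments over 4 variables.
Test each against every clause.
Satisfying assignments found: 10.

10


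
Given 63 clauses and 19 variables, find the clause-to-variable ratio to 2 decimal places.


Clause-to-variable ratio = clauses / variables.
63 / 19 = 3.32.

3.32


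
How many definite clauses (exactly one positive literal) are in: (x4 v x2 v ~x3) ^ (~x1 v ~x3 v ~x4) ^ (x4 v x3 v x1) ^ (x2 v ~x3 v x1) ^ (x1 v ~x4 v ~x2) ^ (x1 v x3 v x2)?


A definite clause has exactly one positive literal.
Clause 1: 2 positive -> not definite
Clause 2: 0 positive -> not definite
Clause 3: 3 positive -> not definite
Clause 4: 2 positive -> not definite
Clause 5: 1 positive -> definite
Clause 6: 3 positive -> not definite
Definite clause count = 1.

1


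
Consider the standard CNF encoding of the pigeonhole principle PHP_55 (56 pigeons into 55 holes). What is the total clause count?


The PHP encoding has two parts:
1) At-least-one-hole clauses: 56 (one per pigeon, each with 55 literals).
2) At-most-one-pigeon-per-hole clauses: 55 holes * C(56,2) = 55 * 1540 = 84700.
Total clauses = 56 + 84700 = 84756.

84756


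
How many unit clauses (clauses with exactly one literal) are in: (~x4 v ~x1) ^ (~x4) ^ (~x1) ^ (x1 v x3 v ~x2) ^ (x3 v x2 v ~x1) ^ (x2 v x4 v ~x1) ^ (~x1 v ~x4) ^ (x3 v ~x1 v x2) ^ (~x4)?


A unit clause contains exactly one literal.
Unit clauses found: (~x4), (~x1), (~x4).
Count = 3.

3


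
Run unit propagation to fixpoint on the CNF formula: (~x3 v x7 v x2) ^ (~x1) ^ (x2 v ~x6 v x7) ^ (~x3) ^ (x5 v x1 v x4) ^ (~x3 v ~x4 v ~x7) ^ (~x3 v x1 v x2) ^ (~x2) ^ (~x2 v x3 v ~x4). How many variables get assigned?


Unit propagation repeatedly assigns the literal in any unit clause, then simplifies.
Assignments in order: x1 = F, x3 = F, x2 = F.
No further unit clauses remain.
Total variables assigned = 3.

3


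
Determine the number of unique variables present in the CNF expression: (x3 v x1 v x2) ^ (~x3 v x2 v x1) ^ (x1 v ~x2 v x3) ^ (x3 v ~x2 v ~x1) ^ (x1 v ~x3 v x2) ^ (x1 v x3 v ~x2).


Identify each distinct variable in the formula.
Variables found: x1, x2, x3.
Total distinct variables = 3.

3


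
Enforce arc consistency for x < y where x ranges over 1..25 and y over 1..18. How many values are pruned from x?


For the constraint x < y, x needs a supporting value in y's domain.
x can be at most 17 (one less than y's maximum).
Valid x values from domain: 17 out of 25.
Pruned = 25 - 17 = 8.

8


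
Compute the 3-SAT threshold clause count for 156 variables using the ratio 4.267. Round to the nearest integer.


The 3-SAT phase transition occurs at approximately 4.267 clauses per variable.
m = 4.267 * 156 = 665.652.
Rounded to nearest integer: 666.

666


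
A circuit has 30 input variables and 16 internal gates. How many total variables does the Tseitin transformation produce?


The Tseitin transformation introduces one auxiliary variable per gate.
Total variables = inputs + gates = 30 + 16 = 46.

46


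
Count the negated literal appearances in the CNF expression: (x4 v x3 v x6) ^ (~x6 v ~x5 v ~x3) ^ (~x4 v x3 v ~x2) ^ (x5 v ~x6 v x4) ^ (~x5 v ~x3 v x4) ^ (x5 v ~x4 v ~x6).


Scan each clause for negated literals.
Clause 1: 0 negative; Clause 2: 3 negative; Clause 3: 2 negative; Clause 4: 1 negative; Clause 5: 2 negative; Clause 6: 2 negative.
Total negative literal occurrences = 10.

10


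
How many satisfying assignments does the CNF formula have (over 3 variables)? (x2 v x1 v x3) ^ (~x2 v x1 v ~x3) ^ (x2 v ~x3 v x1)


Enumerate all 8 truth assignments over 3 variables.
Test each against every clause.
Satisfying assignments found: 5.

5


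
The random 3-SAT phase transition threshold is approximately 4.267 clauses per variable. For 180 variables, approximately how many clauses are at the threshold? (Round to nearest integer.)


The 3-SAT phase transition occurs at approximately 4.267 clauses per variable.
m = 4.267 * 180 = 768.06.
Rounded to nearest integer: 768.

768


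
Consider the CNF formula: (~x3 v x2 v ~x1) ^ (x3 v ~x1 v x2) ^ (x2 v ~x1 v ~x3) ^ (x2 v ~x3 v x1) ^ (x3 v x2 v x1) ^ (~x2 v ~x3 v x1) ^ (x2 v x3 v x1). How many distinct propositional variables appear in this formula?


Identify each distinct variable in the formula.
Variables found: x1, x2, x3.
Total distinct variables = 3.

3


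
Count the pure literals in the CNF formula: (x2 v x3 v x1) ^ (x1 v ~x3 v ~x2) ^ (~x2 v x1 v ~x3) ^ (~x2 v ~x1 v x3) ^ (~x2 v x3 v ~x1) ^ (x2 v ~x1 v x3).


A pure literal appears in only one polarity across all clauses.
No pure literals found.
Count = 0.

0


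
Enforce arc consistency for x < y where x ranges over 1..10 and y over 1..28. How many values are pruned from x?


For the constraint x < y, x needs a supporting value in y's domain.
x can be at most 27 (one less than y's maximum).
Valid x values from domain: 10 out of 10.
Pruned = 10 - 10 = 0.

0


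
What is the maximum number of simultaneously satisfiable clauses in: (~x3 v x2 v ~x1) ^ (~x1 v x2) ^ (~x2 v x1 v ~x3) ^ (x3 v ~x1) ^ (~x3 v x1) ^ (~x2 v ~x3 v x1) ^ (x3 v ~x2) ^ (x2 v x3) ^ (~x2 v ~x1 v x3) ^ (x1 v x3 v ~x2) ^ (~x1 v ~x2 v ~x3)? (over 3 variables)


Enumerate all 8 truth assignments.
For each, count how many of the 11 clauses are satisfied.
The formula is not fully satisfiable, so the maximum is below 11.
Maximum simultaneously satisfiable clauses = 10.

10


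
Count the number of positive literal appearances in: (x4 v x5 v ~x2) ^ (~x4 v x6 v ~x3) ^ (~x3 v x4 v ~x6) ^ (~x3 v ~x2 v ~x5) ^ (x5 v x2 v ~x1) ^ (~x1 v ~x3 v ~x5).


Scan each clause for unnegated literals.
Clause 1: 2 positive; Clause 2: 1 positive; Clause 3: 1 positive; Clause 4: 0 positive; Clause 5: 2 positive; Clause 6: 0 positive.
Total positive literal occurrences = 6.

6


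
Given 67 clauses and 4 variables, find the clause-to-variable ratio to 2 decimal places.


Clause-to-variable ratio = clauses / variables.
67 / 4 = 16.75.

16.75


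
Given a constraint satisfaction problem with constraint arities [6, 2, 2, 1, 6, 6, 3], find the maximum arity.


The arities are: 6, 2, 2, 1, 6, 6, 3.
Scan for the maximum value.
Maximum arity = 6.

6


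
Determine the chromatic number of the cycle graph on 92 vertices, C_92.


A cycle on an even number of vertices is bipartite: alternate two colors around the cycle.
Since 92 is even, two colors suffice, and at least two are needed because the graph has edges.
Chromatic number = 2.

2


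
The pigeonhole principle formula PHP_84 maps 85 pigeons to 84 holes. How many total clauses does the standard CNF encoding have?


The PHP encoding has two parts:
1) At-least-one-hole clauses: 85 (one per pigeon, each with 84 literals).
2) At-most-one-pigeon-per-hole clauses: 84 holes * C(85,2) = 84 * 3570 = 299880.
Total clauses = 85 + 299880 = 299965.

299965


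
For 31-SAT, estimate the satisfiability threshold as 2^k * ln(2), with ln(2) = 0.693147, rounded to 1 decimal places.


Using the asymptotic formula: threshold ~ 2^k * ln(2).
2^31 = 2147483648.
2147483648 * 0.693147 = 1488521848.2.

1488521848.2


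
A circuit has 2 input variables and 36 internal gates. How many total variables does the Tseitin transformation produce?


The Tseitin transformation introduces one auxiliary variable per gate.
Total variables = inputs + gates = 2 + 36 = 38.

38


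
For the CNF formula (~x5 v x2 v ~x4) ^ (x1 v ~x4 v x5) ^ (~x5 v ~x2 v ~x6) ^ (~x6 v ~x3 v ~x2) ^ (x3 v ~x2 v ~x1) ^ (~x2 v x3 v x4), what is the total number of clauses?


Each group enclosed in parentheses joined by ^ is one clause.
Counting the conjuncts: 6 clauses.

6


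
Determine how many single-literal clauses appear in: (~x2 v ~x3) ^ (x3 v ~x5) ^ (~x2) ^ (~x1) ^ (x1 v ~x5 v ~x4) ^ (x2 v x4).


A unit clause contains exactly one literal.
Unit clauses found: (~x2), (~x1).
Count = 2.

2


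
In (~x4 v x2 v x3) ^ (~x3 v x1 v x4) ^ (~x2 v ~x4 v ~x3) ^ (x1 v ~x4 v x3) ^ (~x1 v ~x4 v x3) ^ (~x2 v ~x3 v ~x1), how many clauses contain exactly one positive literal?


A definite clause has exactly one positive literal.
Clause 1: 2 positive -> not definite
Clause 2: 2 positive -> not definite
Clause 3: 0 positive -> not definite
Clause 4: 2 positive -> not definite
Clause 5: 1 positive -> definite
Clause 6: 0 positive -> not definite
Definite clause count = 1.

1


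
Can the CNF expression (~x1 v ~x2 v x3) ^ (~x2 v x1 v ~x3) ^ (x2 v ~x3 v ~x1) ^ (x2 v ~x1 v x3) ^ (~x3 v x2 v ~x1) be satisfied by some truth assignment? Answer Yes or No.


Check all 8 possible truth assignments.
Number of satisfying assignments found: 4.
The formula is satisfiable.

Yes


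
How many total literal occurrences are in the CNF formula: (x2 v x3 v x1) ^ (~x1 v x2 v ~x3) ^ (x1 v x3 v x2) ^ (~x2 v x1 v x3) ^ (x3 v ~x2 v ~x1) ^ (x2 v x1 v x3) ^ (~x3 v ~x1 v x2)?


Clause lengths: 3, 3, 3, 3, 3, 3, 3.
Sum = 3 + 3 + 3 + 3 + 3 + 3 + 3 = 21.

21


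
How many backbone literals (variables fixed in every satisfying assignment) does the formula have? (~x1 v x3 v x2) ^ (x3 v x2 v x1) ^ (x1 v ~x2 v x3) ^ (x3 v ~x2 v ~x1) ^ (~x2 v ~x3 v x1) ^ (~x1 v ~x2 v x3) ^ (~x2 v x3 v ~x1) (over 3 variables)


Find all satisfying assignments: 3 model(s).
Check which variables have the same value in every model.
Fixed variables: x3=T.
Backbone size = 1.

1


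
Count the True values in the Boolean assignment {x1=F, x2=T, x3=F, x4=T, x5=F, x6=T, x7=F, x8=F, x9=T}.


The weight is the number of variables assigned True.
True variables: x2, x4, x6, x9.
Weight = 4.

4


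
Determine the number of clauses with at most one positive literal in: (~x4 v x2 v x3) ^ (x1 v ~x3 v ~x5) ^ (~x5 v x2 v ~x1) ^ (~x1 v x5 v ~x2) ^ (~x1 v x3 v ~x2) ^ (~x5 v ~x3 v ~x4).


A Horn clause has at most one positive literal.
Clause 1: 2 positive lit(s) -> not Horn
Clause 2: 1 positive lit(s) -> Horn
Clause 3: 1 positive lit(s) -> Horn
Clause 4: 1 positive lit(s) -> Horn
Clause 5: 1 positive lit(s) -> Horn
Clause 6: 0 positive lit(s) -> Horn
Total Horn clauses = 5.

5


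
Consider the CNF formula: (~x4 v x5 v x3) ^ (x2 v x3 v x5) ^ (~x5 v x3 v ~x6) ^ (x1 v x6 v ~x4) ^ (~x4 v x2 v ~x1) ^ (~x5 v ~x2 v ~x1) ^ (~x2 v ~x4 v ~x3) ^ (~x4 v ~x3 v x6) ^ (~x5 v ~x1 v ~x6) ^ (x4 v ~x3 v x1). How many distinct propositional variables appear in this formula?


Identify each distinct variable in the formula.
Variables found: x1, x2, x3, x4, x5, x6.
Total distinct variables = 6.

6


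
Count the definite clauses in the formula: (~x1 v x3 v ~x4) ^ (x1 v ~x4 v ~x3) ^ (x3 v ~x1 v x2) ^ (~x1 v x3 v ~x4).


A definite clause has exactly one positive literal.
Clause 1: 1 positive -> definite
Clause 2: 1 positive -> definite
Clause 3: 2 positive -> not definite
Clause 4: 1 positive -> definite
Definite clause count = 3.

3


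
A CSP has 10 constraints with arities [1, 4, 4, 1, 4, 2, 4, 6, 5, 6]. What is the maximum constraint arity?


The arities are: 1, 4, 4, 1, 4, 2, 4, 6, 5, 6.
Scan for the maximum value.
Maximum arity = 6.

6


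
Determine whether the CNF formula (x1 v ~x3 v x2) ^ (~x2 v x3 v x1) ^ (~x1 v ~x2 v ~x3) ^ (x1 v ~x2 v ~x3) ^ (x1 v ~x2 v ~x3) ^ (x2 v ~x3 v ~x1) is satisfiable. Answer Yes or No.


Check all 8 possible truth assignments.
Number of satisfying assignments found: 3.
The formula is satisfiable.

Yes


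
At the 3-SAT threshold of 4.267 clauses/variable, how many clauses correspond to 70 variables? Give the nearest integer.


The 3-SAT phase transition occurs at approximately 4.267 clauses per variable.
m = 4.267 * 70 = 298.69.
Rounded to nearest integer: 299.

299


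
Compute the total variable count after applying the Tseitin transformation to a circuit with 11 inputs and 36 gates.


The Tseitin transformation introduces one auxiliary variable per gate.
Total variables = inputs + gates = 11 + 36 = 47.

47


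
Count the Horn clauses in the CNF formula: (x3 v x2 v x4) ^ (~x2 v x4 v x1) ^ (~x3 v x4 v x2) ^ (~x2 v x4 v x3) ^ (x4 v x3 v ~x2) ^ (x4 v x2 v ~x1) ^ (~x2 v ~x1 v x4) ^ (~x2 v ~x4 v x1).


A Horn clause has at most one positive literal.
Clause 1: 3 positive lit(s) -> not Horn
Clause 2: 2 positive lit(s) -> not Horn
Clause 3: 2 positive lit(s) -> not Horn
Clause 4: 2 positive lit(s) -> not Horn
Clause 5: 2 positive lit(s) -> not Horn
Clause 6: 2 positive lit(s) -> not Horn
Clause 7: 1 positive lit(s) -> Horn
Clause 8: 1 positive lit(s) -> Horn
Total Horn clauses = 2.

2


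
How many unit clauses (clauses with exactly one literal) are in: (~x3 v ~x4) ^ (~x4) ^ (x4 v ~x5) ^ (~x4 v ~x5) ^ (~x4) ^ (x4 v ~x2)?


A unit clause contains exactly one literal.
Unit clauses found: (~x4), (~x4).
Count = 2.

2


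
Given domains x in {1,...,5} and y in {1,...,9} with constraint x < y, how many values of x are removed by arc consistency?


For the constraint x < y, x needs a supporting value in y's domain.
x can be at most 8 (one less than y's maximum).
Valid x values from domain: 5 out of 5.
Pruned = 5 - 5 = 0.

0


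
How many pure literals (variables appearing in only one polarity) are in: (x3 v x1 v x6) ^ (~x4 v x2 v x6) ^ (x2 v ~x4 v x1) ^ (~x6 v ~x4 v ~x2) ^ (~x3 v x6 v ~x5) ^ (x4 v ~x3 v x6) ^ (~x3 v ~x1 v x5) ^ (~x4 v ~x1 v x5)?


A pure literal appears in only one polarity across all clauses.
No pure literals found.
Count = 0.

0


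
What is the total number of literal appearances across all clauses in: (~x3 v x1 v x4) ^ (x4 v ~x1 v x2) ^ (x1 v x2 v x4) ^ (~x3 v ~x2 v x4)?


Clause lengths: 3, 3, 3, 3.
Sum = 3 + 3 + 3 + 3 = 12.

12


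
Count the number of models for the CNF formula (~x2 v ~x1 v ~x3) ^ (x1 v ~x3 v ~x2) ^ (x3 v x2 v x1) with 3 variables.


Enumerate all 8 truth assignments over 3 variables.
Test each against every clause.
Satisfying assignments found: 5.

5


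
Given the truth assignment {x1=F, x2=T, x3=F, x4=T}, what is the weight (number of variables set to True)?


The weight is the number of variables assigned True.
True variables: x2, x4.
Weight = 2.

2


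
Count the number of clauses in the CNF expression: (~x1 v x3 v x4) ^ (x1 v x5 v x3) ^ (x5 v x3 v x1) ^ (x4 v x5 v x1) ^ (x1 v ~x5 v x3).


Each group enclosed in parentheses joined by ^ is one clause.
Counting the conjuncts: 5 clauses.

5


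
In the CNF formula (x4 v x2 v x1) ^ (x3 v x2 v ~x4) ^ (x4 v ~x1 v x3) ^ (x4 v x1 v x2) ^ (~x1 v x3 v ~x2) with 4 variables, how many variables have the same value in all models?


Find all satisfying assignments: 9 model(s).
Check which variables have the same value in every model.
No variable is fixed across all models.
Backbone size = 0.

0


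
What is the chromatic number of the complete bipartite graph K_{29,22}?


K_{29,22} is bipartite by definition: the two parts are independent sets, with every edge crossing between them.
Color all vertices in one part with color 1 and all vertices in the other part with color 2.
Since the graph has at least one edge, one color does not suffice.
Chromatic number = 2.

2


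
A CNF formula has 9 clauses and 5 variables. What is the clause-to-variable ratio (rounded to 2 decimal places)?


Clause-to-variable ratio = clauses / variables.
9 / 5 = 1.8.

1.8


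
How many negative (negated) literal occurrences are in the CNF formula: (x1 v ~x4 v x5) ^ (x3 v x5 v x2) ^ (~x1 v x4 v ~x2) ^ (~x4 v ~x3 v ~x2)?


Scan each clause for negated literals.
Clause 1: 1 negative; Clause 2: 0 negative; Clause 3: 2 negative; Clause 4: 3 negative.
Total negative literal occurrences = 6.

6


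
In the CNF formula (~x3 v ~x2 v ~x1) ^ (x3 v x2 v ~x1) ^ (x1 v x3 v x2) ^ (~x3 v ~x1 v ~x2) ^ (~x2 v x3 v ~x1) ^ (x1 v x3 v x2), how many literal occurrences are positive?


Scan each clause for unnegated literals.
Clause 1: 0 positive; Clause 2: 2 positive; Clause 3: 3 positive; Clause 4: 0 positive; Clause 5: 1 positive; Clause 6: 3 positive.
Total positive literal occurrences = 9.

9


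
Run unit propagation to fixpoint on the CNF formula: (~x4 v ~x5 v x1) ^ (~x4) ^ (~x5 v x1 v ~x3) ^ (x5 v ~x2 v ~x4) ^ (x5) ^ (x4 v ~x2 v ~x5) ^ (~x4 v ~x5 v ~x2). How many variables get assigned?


Unit propagation repeatedly assigns the literal in any unit clause, then simplifies.
Assignments in order: x4 = F, x5 = T, x2 = F.
No further unit clauses remain.
Total variables assigned = 3.

3


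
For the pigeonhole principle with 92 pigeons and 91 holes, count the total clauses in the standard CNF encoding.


The PHP encoding has two parts:
1) At-least-one-hole clauses: 92 (one per pigeon, each with 91 literals).
2) At-most-one-pigeon-per-hole clauses: 91 holes * C(92,2) = 91 * 4186 = 380926.
Total clauses = 92 + 380926 = 381018.

381018


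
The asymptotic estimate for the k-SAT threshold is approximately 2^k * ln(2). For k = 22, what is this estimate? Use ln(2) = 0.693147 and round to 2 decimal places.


Using the asymptotic formula: threshold ~ 2^k * ln(2).
2^22 = 4194304.
4194304 * 0.693147 = 2907269.23.

2907269.23


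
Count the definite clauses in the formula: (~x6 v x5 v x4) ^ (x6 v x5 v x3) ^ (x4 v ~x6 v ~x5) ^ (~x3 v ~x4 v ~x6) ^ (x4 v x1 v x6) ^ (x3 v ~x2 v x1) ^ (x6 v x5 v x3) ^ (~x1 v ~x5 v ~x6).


A definite clause has exactly one positive literal.
Clause 1: 2 positive -> not definite
Clause 2: 3 positive -> not definite
Clause 3: 1 positive -> definite
Clause 4: 0 positive -> not definite
Clause 5: 3 positive -> not definite
Clause 6: 2 positive -> not definite
Clause 7: 3 positive -> not definite
Clause 8: 0 positive -> not definite
Definite clause count = 1.

1


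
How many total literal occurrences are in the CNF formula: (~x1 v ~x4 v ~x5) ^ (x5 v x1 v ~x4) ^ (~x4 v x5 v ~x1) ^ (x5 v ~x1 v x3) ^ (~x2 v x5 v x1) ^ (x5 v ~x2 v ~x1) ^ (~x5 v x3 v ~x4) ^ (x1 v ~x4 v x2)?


Clause lengths: 3, 3, 3, 3, 3, 3, 3, 3.
Sum = 3 + 3 + 3 + 3 + 3 + 3 + 3 + 3 = 24.

24


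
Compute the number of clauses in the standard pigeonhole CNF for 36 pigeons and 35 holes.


The PHP encoding has two parts:
1) At-least-one-hole clauses: 36 (one per pigeon, each with 35 literals).
2) At-most-one-pigeon-per-hole clauses: 35 holes * C(36,2) = 35 * 630 = 22050.
Total clauses = 36 + 22050 = 22086.

22086


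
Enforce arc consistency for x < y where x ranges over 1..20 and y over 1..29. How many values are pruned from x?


For the constraint x < y, x needs a supporting value in y's domain.
x can be at most 28 (one less than y's maximum).
Valid x values from domain: 20 out of 20.
Pruned = 20 - 20 = 0.

0


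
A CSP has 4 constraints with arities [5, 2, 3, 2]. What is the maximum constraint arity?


The arities are: 5, 2, 3, 2.
Scan for the maximum value.
Maximum arity = 5.

5


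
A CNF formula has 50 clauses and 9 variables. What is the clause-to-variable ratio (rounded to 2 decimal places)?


Clause-to-variable ratio = clauses / variables.
50 / 9 = 5.56.

5.56


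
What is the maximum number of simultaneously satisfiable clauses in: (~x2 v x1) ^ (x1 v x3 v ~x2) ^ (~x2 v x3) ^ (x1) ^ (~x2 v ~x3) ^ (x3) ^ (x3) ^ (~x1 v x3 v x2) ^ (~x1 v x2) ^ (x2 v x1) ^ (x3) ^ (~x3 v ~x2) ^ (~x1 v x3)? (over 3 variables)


Enumerate all 8 truth assignments.
For each, count how many of the 13 clauses are satisfied.
The formula is not fully satisfiable, so the maximum is below 13.
Maximum simultaneously satisfiable clauses = 12.

12


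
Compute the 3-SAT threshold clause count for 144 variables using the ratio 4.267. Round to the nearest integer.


The 3-SAT phase transition occurs at approximately 4.267 clauses per variable.
m = 4.267 * 144 = 614.448.
Rounded to nearest integer: 614.

614
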